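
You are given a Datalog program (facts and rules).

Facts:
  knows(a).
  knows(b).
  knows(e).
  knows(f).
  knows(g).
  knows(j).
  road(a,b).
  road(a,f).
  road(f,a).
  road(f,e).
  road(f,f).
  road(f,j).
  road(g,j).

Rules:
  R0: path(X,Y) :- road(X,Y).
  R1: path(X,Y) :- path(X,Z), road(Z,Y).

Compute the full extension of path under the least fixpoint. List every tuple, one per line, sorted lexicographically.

path(a,a)
path(a,b)
path(a,e)
path(a,f)
path(a,j)
path(f,a)
path(f,b)
path(f,e)
path(f,f)
path(f,j)
path(g,j)

round 1: derive path(a,b) via R0 from road(a,b)
round 1: derive path(a,f) via R0 from road(a,f)
round 1: derive path(f,a) via R0 from road(f,a)
round 1: derive path(f,e) via R0 from road(f,e)
round 1: derive path(f,f) via R0 from road(f,f)
round 1: derive path(f,j) via R0 from road(f,j)
round 1: derive path(g,j) via R0 from road(g,j)
round 2: derive path(a,a) via R1 from path(a,f), road(f,a)
round 2: derive path(a,e) via R1 from path(a,f), road(f,e)
round 2: derive path(a,j) via R1 from path(a,f), road(f,j)
round 2: derive path(f,b) via R1 from path(f,a), road(a,b)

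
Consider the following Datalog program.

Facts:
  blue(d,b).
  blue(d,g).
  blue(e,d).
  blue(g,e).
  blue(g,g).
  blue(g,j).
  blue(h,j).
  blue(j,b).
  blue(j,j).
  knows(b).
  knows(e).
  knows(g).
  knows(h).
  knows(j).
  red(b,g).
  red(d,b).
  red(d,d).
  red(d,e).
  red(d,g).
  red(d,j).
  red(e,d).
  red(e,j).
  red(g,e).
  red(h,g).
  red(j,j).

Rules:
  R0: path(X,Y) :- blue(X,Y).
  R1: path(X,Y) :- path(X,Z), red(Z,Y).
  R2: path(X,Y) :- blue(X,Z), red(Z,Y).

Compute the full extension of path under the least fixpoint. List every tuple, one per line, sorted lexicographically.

path(d,b)
path(d,d)
path(d,e)
path(d,g)
path(d,j)
path(e,b)
path(e,d)
path(e,e)
path(e,g)
path(e,j)
path(g,b)
path(g,d)
path(g,e)
path(g,g)
path(g,j)
path(h,j)
path(j,b)
path(j,d)
path(j,e)
path(j,g)
path(j,j)

round 1: derive path(d,b) via R0 from blue(d,b)
round 1: derive path(d,g) via R0 from blue(d,g)
round 1: derive path(e,d) via R0 from blue(e,d)
round 1: derive path(g,e) via R0 from blue(g,e)
round 1: derive path(g,g) via R0 from blue(g,g)
round 1: derive path(g,j) via R0 from blue(g,j)
round 1: derive path(h,j) via R0 from blue(h,j)
round 1: derive path(j,b) via R0 from blue(j,b)
round 1: derive path(j,j) via R0 from blue(j,j)
round 1: derive path(d,e) via R2 from blue(d,g), red(g,e)
round 1: derive path(e,b) via R2 from blue(e,d), red(d,b)
round 1: derive path(e,e) via R2 from blue(e,d), red(d,e)
round 1: derive path(e,g) via R2 from blue(e,d), red(d,g)
round 1: derive path(e,j) via R2 from blue(e,d), red(d,j)
round 1: derive path(g,d) via R2 from blue(g,e), red(e,d)
round 1: derive path(j,g) via R2 from blue(j,b), red(b,g)
round 2: derive path(d,d) via R1 from path(d,e), red(e,d)
round 2: derive path(d,j) via R1 from path(d,e), red(e,j)
round 2: derive path(g,b) via R1 from path(g,d), red(d,b)
round 2: derive path(j,e) via R1 from path(j,g), red(g,e)
round 3: derive path(j,d) via R1 from path(j,e), red(e,d)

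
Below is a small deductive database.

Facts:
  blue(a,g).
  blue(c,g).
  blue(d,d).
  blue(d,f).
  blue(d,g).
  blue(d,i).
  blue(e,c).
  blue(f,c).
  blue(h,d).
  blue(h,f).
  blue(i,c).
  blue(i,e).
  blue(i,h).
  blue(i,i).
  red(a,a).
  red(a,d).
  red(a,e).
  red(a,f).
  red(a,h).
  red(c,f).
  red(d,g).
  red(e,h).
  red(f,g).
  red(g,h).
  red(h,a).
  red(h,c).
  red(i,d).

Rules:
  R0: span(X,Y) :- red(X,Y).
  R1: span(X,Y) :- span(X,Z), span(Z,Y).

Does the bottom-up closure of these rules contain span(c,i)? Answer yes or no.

round 1: derive span(a,a) via R0 from red(a,a)
round 1: derive span(a,d) via R0 from red(a,d)
round 1: derive span(a,e) via R0 from red(a,e)
round 1: derive span(a,f) via R0 from red(a,f)
round 1: derive span(a,h) via R0 from red(a,h)
round 1: derive span(c,f) via R0 from red(c,f)
round 1: derive span(d,g) via R0 from red(d,g)
round 1: derive span(e,h) via R0 from red(e,h)
round 1: derive span(f,g) via R0 from red(f,g)
round 1: derive span(g,h) via R0 from red(g,h)
round 1: derive span(h,a) via R0 from red(h,a)
round 1: derive span(h,c) via R0 from red(h,c)
round 1: derive span(i,d) via R0 from red(i,d)
round 2: derive span(a,c) via R1 from span(a,h), span(h,c)
round 2: derive span(a,g) via R1 from span(a,d), span(d,g)
round 2: derive span(c,g) via R1 from span(c,f), span(f,g)
round 2: derive span(d,h) via R1 from span(d,g), span(g,h)
round 2: derive span(e,a) via R1 from span(e,h), span(h,a)
round 2: derive span(e,c) via R1 from span(e,h), span(h,c)
round 2: derive span(f,h) via R1 from span(f,g), span(g,h)
round 2: derive span(g,a) via R1 from span(g,h), span(h,a)
round 2: derive span(g,c) via R1 from span(g,h), span(h,c)
round 2: derive span(h,d) via R1 from span(h,a), span(a,d)
round 2: derive span(h,e) via R1 from span(h,a), span(a,e)
round 2: derive span(h,f) via R1 from span(h,a), span(a,f)
round 2: derive span(h,h) via R1 from span(h,a), span(a,h)
round 2: derive span(i,g) via R1 from span(i,d), span(d,g)
round 3: derive span(c,a) via R1 from span(c,g), span(g,a)
round 3: derive span(c,c) via R1 from span(c,g), span(g,c)
round 3: derive span(c,h) via R1 from span(c,f), span(f,h)
round 3: derive span(d,a) via R1 from span(d,g), span(g,a)
round 3: derive span(d,c) via R1 from span(d,g), span(g,c)
round 3: derive span(d,d) via R1 from span(d,h), span(h,d)
round 3: derive span(d,e) via R1 from span(d,h), span(h,e)
round 3: derive span(d,f) via R1 from span(d,h), span(h,f)
round 3: derive span(e,d) via R1 from span(e,a), span(a,d)
round 3: derive span(e,e) via R1 from span(e,a), span(a,e)
round 3: derive span(e,f) via R1 from span(e,a), span(a,f)
round 3: derive span(e,g) via R1 from span(e,a), span(a,g)
round 3: derive span(f,a) via R1 from span(f,g), span(g,a)
round 3: derive span(f,c) via R1 from span(f,g), span(g,c)
round 3: derive span(f,d) via R1 from span(f,h), span(h,d)
round 3: derive span(f,e) via R1 from span(f,h), span(h,e)
round 3: derive span(f,f) via R1 from span(f,h), span(h,f)
round 3: derive span(g,d) via R1 from span(g,a), span(a,d)
round 3: derive span(g,e) via R1 from span(g,a), span(a,e)
round 3: derive span(g,f) via R1 from span(g,a), span(a,f)
round 3: derive span(g,g) via R1 from span(g,a), span(a,g)
round 3: derive span(h,g) via R1 from span(h,a), span(a,g)
round 3: derive span(i,a) via R1 from span(i,g), span(g,a)
round 3: derive span(i,c) via R1 from span(i,g), span(g,c)
round 3: derive span(i,h) via R1 from span(i,d), span(d,h)
round 4: derive span(c,d) via R1 from span(c,a), span(a,d)
round 4: derive span(c,e) via R1 from span(c,a), span(a,e)
round 4: derive span(i,e) via R1 from span(i,a), span(a,e)
round 4: derive span(i,f) via R1 from span(i,a), span(a,f)

no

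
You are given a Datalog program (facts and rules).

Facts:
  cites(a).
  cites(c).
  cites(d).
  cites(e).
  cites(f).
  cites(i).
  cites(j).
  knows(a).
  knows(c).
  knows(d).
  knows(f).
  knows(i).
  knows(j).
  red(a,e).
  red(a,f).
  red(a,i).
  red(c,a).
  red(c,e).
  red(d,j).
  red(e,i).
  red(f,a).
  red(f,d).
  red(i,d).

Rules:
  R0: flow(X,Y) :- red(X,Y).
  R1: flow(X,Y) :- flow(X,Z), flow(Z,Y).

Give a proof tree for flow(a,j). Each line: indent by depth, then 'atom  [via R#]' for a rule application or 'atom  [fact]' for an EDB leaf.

flow(a,j)  [via R1]
  flow(a,d)  [via R1]
    flow(a,f)  [via R0]
      red(a,f)  [fact]
    flow(f,d)  [via R0]
      red(f,d)  [fact]
  flow(d,j)  [via R0]
    red(d,j)  [fact]

round 1: derive flow(a,e) via R0 from red(a,e)
round 1: derive flow(a,f) via R0 from red(a,f)
round 1: derive flow(a,i) via R0 from red(a,i)
round 1: derive flow(c,a) via R0 from red(c,a)
round 1: derive flow(c,e) via R0 from red(c,e)
round 1: derive flow(d,j) via R0 from red(d,j)
round 1: derive flow(e,i) via R0 from red(e,i)
round 1: derive flow(f,a) via R0 from red(f,a)
round 1: derive flow(f,d) via R0 from red(f,d)
round 1: derive flow(i,d) via R0 from red(i,d)
round 2: derive flow(a,a) via R1 from flow(a,f), flow(f,a)
round 2: derive flow(a,d) via R1 from flow(a,f), flow(f,d)
round 2: derive flow(c,f) via R1 from flow(c,a), flow(a,f)
round 2: derive flow(c,i) via R1 from flow(c,a), flow(a,i)
round 2: derive flow(e,d) via R1 from flow(e,i), flow(i,d)
round 2: derive flow(f,e) via R1 from flow(f,a), flow(a,e)
round 2: derive flow(f,f) via R1 from flow(f,a), flow(a,f)
round 2: derive flow(f,i) via R1 from flow(f,a), flow(a,i)
round 2: derive flow(f,j) via R1 from flow(f,d), flow(d,j)
round 2: derive flow(i,j) via R1 from flow(i,d), flow(d,j)
round 3: derive flow(a,j) via R1 from flow(a,d), flow(d,j)
round 3: derive flow(c,d) via R1 from flow(c,a), flow(a,d)
round 3: derive flow(c,j) via R1 from flow(c,f), flow(f,j)
round 3: derive flow(e,j) via R1 from flow(e,d), flow(d,j)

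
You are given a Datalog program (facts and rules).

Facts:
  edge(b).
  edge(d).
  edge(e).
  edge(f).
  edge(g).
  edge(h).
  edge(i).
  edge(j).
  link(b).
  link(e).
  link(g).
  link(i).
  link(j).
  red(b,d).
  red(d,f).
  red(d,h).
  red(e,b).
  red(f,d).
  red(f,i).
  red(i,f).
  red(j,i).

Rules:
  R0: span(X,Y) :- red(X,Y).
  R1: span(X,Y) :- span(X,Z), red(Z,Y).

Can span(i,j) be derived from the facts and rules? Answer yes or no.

no

round 1: derive span(b,d) via R0 from red(b,d)
round 1: derive span(d,f) via R0 from red(d,f)
round 1: derive span(d,h) via R0 from red(d,h)
round 1: derive span(e,b) via R0 from red(e,b)
round 1: derive span(f,d) via R0 from red(f,d)
round 1: derive span(f,i) via R0 from red(f,i)
round 1: derive span(i,f) via R0 from red(i,f)
round 1: derive span(j,i) via R0 from red(j,i)
round 2: derive span(b,f) via R1 from span(b,d), red(d,f)
round 2: derive span(b,h) via R1 from span(b,d), red(d,h)
round 2: derive span(d,d) via R1 from span(d,f), red(f,d)
round 2: derive span(d,i) via R1 from span(d,f), red(f,i)
round 2: derive span(e,d) via R1 from span(e,b), red(b,d)
round 2: derive span(f,f) via R1 from span(f,d), red(d,f)
round 2: derive span(f,h) via R1 from span(f,d), red(d,h)
round 2: derive span(i,d) via R1 from span(i,f), red(f,d)
round 2: derive span(i,i) via R1 from span(i,f), red(f,i)
round 2: derive span(j,f) via R1 from span(j,i), red(i,f)
round 3: derive span(b,i) via R1 from span(b,f), red(f,i)
round 3: derive span(e,f) via R1 from span(e,d), red(d,f)
round 3: derive span(e,h) via R1 from span(e,d), red(d,h)
round 3: derive span(i,h) via R1 from span(i,d), red(d,h)
round 3: derive span(j,d) via R1 from span(j,f), red(f,d)
round 4: derive span(e,i) via R1 from span(e,f), red(f,i)
round 4: derive span(j,h) via R1 from span(j,d), red(d,h)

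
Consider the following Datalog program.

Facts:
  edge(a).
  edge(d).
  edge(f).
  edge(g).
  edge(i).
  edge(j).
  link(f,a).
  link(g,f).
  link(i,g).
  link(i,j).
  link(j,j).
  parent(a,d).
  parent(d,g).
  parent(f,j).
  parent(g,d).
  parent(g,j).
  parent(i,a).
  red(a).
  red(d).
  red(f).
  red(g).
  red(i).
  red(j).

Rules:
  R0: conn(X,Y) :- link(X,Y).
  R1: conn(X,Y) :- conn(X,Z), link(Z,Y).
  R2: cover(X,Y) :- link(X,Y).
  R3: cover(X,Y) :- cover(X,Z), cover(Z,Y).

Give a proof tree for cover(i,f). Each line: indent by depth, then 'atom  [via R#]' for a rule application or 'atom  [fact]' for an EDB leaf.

cover(i,f)  [via R3]
  cover(i,g)  [via R2]
    link(i,g)  [fact]
  cover(g,f)  [via R2]
    link(g,f)  [fact]

round 1: derive cover(f,a) via R2 from link(f,a)
round 1: derive cover(g,f) via R2 from link(g,f)
round 1: derive cover(i,g) via R2 from link(i,g)
round 1: derive cover(i,j) via R2 from link(i,j)
round 1: derive cover(j,j) via R2 from link(j,j)
round 2: derive cover(g,a) via R3 from cover(g,f), cover(f,a)
round 2: derive cover(i,f) via R3 from cover(i,g), cover(g,f)
round 3: derive cover(i,a) via R3 from cover(i,f), cover(f,a)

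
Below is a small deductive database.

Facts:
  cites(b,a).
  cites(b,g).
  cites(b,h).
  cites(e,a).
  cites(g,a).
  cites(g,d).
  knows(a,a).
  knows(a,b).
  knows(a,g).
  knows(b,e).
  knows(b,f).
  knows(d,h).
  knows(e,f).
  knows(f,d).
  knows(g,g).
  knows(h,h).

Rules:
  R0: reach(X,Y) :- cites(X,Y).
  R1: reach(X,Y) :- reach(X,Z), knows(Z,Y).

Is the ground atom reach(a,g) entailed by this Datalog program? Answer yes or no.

no

round 1: derive reach(b,a) via R0 from cites(b,a)
round 1: derive reach(b,g) via R0 from cites(b,g)
round 1: derive reach(b,h) via R0 from cites(b,h)
round 1: derive reach(e,a) via R0 from cites(e,a)
round 1: derive reach(g,a) via R0 from cites(g,a)
round 1: derive reach(g,d) via R0 from cites(g,d)
round 2: derive reach(b,b) via R1 from reach(b,a), knows(a,b)
round 2: derive reach(e,b) via R1 from reach(e,a), knows(a,b)
round 2: derive reach(e,g) via R1 from reach(e,a), knows(a,g)
round 2: derive reach(g,b) via R1 from reach(g,a), knows(a,b)
round 2: derive reach(g,g) via R1 from reach(g,a), knows(a,g)
round 2: derive reach(g,h) via R1 from reach(g,d), knows(d,h)
round 3: derive reach(b,e) via R1 from reach(b,b), knows(b,e)
round 3: derive reach(b,f) via R1 from reach(b,b), knows(b,f)
round 3: derive reach(e,e) via R1 from reach(e,b), knows(b,e)
round 3: derive reach(e,f) via R1 from reach(e,b), knows(b,f)
round 3: derive reach(g,e) via R1 from reach(g,b), knows(b,e)
round 3: derive reach(g,f) via R1 from reach(g,b), knows(b,f)
round 4: derive reach(b,d) via R1 from reach(b,f), knows(f,d)
round 4: derive reach(e,d) via R1 from reach(e,f), knows(f,d)
round 5: derive reach(e,h) via R1 from reach(e,d), knows(d,h)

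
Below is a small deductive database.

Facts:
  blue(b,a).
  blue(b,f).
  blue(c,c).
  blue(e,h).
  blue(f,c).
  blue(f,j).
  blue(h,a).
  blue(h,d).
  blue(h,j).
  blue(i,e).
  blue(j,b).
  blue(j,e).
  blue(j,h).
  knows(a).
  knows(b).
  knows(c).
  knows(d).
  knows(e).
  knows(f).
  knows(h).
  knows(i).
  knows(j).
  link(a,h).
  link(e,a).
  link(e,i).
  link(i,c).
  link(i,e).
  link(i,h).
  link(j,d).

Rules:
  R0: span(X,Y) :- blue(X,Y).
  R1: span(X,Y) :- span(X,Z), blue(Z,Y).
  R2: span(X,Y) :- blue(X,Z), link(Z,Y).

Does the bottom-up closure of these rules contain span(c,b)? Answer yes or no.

round 1: derive span(b,a) via R0 from blue(b,a)
round 1: derive span(b,f) via R0 from blue(b,f)
round 1: derive span(c,c) via R0 from blue(c,c)
round 1: derive span(e,h) via R0 from blue(e,h)
round 1: derive span(f,c) via R0 from blue(f,c)
round 1: derive span(f,j) via R0 from blue(f,j)
round 1: derive span(h,a) via R0 from blue(h,a)
round 1: derive span(h,d) via R0 from blue(h,d)
round 1: derive span(h,j) via R0 from blue(h,j)
round 1: derive span(i,e) via R0 from blue(i,e)
round 1: derive span(j,b) via R0 from blue(j,b)
round 1: derive span(j,e) via R0 from blue(j,e)
round 1: derive span(j,h) via R0 from blue(j,h)
round 1: derive span(b,h) via R2 from blue(b,a), link(a,h)
round 1: derive span(f,d) via R2 from blue(f,j), link(j,d)
round 1: derive span(h,h) via R2 from blue(h,a), link(a,h)
round 1: derive span(i,a) via R2 from blue(i,e), link(e,a)
round 1: derive span(i,i) via R2 from blue(i,e), link(e,i)
round 1: derive span(j,a) via R2 from blue(j,e), link(e,a)
round 1: derive span(j,i) via R2 from blue(j,e), link(e,i)
round 2: derive span(b,c) via R1 from span(b,f), blue(f,c)
round 2: derive span(b,d) via R1 from span(b,h), blue(h,d)
round 2: derive span(b,j) via R1 from span(b,f), blue(f,j)
round 2: derive span(e,a) via R1 from span(e,h), blue(h,a)
round 2: derive span(e,d) via R1 from span(e,h), blue(h,d)
round 2: derive span(e,j) via R1 from span(e,h), blue(h,j)
round 2: derive span(f,b) via R1 from span(f,j), blue(j,b)
round 2: derive span(f,e) via R1 from span(f,j), blue(j,e)
round 2: derive span(f,h) via R1 from span(f,j), blue(j,h)
round 2: derive span(h,b) via R1 from span(h,j), blue(j,b)
round 2: derive span(h,e) via R1 from span(h,j), blue(j,e)
round 2: derive span(i,h) via R1 from span(i,e), blue(e,h)
round 2: derive span(j,d) via R1 from span(j,h), blue(h,d)
round 2: derive span(j,f) via R1 from span(j,b), blue(b,f)
round 2: derive span(j,j) via R1 from span(j,h), blue(h,j)
round 3: derive span(b,b) via R1 from span(b,j), blue(j,b)
round 3: derive span(b,e) via R1 from span(b,j), blue(j,e)
round 3: derive span(e,b) via R1 from span(e,j), blue(j,b)
round 3: derive span(e,e) via R1 from span(e,j), blue(j,e)
round 3: derive span(f,a) via R1 from span(f,b), blue(b,a)
round 3: derive span(f,f) via R1 from span(f,b), blue(b,f)
round 3: derive span(h,f) via R1 from span(h,b), blue(b,f)
round 3: derive span(i,d) via R1 from span(i,h), blue(h,d)
round 3: derive span(i,j) via R1 from span(i,h), blue(h,j)
round 3: derive span(j,c) via R1 from span(j,f), blue(f,c)
round 4: derive span(e,f) via R1 from span(e,b), blue(b,f)
round 4: derive span(h,c) via R1 from span(h,f), blue(f,c)
round 4: derive span(i,b) via R1 from span(i,j), blue(j,b)
round 5: derive span(e,c) via R1 from span(e,f), blue(f,c)
round 5: derive span(i,f) via R1 from span(i,b), blue(b,f)
round 6: derive span(i,c) via R1 from span(i,f), blue(f,c)

no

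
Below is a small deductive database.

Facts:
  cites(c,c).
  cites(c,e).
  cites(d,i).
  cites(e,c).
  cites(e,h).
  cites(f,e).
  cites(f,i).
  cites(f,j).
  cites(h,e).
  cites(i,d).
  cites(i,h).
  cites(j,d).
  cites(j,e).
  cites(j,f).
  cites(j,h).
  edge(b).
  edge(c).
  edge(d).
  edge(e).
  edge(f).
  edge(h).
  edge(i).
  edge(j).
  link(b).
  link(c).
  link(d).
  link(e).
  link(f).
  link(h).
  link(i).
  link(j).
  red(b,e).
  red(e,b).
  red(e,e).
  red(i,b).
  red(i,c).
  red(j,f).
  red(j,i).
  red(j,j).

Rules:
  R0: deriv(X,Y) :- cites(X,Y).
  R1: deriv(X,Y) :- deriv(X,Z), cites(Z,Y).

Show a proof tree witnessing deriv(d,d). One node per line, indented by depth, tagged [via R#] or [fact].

deriv(d,d)  [via R1]
  deriv(d,i)  [via R0]
    cites(d,i)  [fact]
  cites(i,d)  [fact]

round 1: derive deriv(c,c) via R0 from cites(c,c)
round 1: derive deriv(c,e) via R0 from cites(c,e)
round 1: derive deriv(d,i) via R0 from cites(d,i)
round 1: derive deriv(e,c) via R0 from cites(e,c)
round 1: derive deriv(e,h) via R0 from cites(e,h)
round 1: derive deriv(f,e) via R0 from cites(f,e)
round 1: derive deriv(f,i) via R0 from cites(f,i)
round 1: derive deriv(f,j) via R0 from cites(f,j)
round 1: derive deriv(h,e) via R0 from cites(h,e)
round 1: derive deriv(i,d) via R0 from cites(i,d)
round 1: derive deriv(i,h) via R0 from cites(i,h)
round 1: derive deriv(j,d) via R0 from cites(j,d)
round 1: derive deriv(j,e) via R0 from cites(j,e)
round 1: derive deriv(j,f) via R0 from cites(j,f)
round 1: derive deriv(j,h) via R0 from cites(j,h)
round 2: derive deriv(c,h) via R1 from deriv(c,e), cites(e,h)
round 2: derive deriv(d,d) via R1 from deriv(d,i), cites(i,d)
round 2: derive deriv(d,h) via R1 from deriv(d,i), cites(i,h)
round 2: derive deriv(e,e) via R1 from deriv(e,c), cites(c,e)
round 2: derive deriv(f,c) via R1 from deriv(f,e), cites(e,c)
round 2: derive deriv(f,d) via R1 from deriv(f,i), cites(i,d)
round 2: derive deriv(f,f) via R1 from deriv(f,j), cites(j,f)
round 2: derive deriv(f,h) via R1 from deriv(f,e), cites(e,h)
round 2: derive deriv(h,c) via R1 from deriv(h,e), cites(e,c)
round 2: derive deriv(h,h) via R1 from deriv(h,e), cites(e,h)
round 2: derive deriv(i,e) via R1 from deriv(i,h), cites(h,e)
round 2: derive deriv(i,i) via R1 from deriv(i,d), cites(d,i)
round 2: derive deriv(j,c) via R1 from deriv(j,e), cites(e,c)
round 2: derive deriv(j,i) via R1 from deriv(j,d), cites(d,i)
round 2: derive deriv(j,j) via R1 from deriv(j,f), cites(f,j)
round 3: derive deriv(d,e) via R1 from deriv(d,h), cites(h,e)
round 3: derive deriv(i,c) via R1 from deriv(i,e), cites(e,c)
round 4: derive deriv(d,c) via R1 from deriv(d,e), cites(e,c)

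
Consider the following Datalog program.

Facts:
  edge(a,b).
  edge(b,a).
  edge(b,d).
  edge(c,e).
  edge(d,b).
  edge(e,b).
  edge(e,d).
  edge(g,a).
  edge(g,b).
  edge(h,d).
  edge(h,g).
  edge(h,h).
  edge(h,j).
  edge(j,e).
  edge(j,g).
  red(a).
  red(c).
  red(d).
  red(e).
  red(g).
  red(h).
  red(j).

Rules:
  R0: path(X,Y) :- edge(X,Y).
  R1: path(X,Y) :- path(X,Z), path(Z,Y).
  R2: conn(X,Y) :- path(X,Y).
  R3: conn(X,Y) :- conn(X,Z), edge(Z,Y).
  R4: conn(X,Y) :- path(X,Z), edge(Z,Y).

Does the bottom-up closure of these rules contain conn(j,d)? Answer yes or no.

round 1: derive path(a,b) via R0 from edge(a,b)
round 1: derive path(b,a) via R0 from edge(b,a)
round 1: derive path(b,d) via R0 from edge(b,d)
round 1: derive path(c,e) via R0 from edge(c,e)
round 1: derive path(d,b) via R0 from edge(d,b)
round 1: derive path(e,b) via R0 from edge(e,b)
round 1: derive path(e,d) via R0 from edge(e,d)
round 1: derive path(g,a) via R0 from edge(g,a)
round 1: derive path(g,b) via R0 from edge(g,b)
round 1: derive path(h,d) via R0 from edge(h,d)
round 1: derive path(h,g) via R0 from edge(h,g)
round 1: derive path(h,h) via R0 from edge(h,h)
round 1: derive path(h,j) via R0 from edge(h,j)
round 1: derive path(j,e) via R0 from edge(j,e)
round 1: derive path(j,g) via R0 from edge(j,g)
round 2: derive path(a,a) via R1 from path(a,b), path(b,a)
round 2: derive path(a,d) via R1 from path(a,b), path(b,d)
round 2: derive path(b,b) via R1 from path(b,a), path(a,b)
round 2: derive path(c,b) via R1 from path(c,e), path(e,b)
round 2: derive path(c,d) via R1 from path(c,e), path(e,d)
round 2: derive path(d,a) via R1 from path(d,b), path(b,a)
round 2: derive path(d,d) via R1 from path(d,b), path(b,d)
round 2: derive path(e,a) via R1 from path(e,b), path(b,a)
round 2: derive path(g,d) via R1 from path(g,b), path(b,d)
round 2: derive path(h,a) via R1 from path(h,g), path(g,a)
round 2: derive path(h,b) via R1 from path(h,d), path(d,b)
round 2: derive path(h,e) via R1 from path(h,j), path(j,e)
round 2: derive path(j,a) via R1 from path(j,g), path(g,a)
round 2: derive path(j,b) via R1 from path(j,e), path(e,b)
round 2: derive path(j,d) via R1 from path(j,e), path(e,d)
round 2: derive conn(a,b) via R2 from path(a,b)
round 2: derive conn(b,a) via R2 from path(b,a)
round 2: derive conn(b,d) via R2 from path(b,d)
round 2: derive conn(c,e) via R2 from path(c,e)
round 2: derive conn(d,b) via R2 from path(d,b)
round 2: derive conn(e,b) via R2 from path(e,b)
round 2: derive conn(e,d) via R2 from path(e,d)
round 2: derive conn(g,a) via R2 from path(g,a)
round 2: derive conn(g,b) via R2 from path(g,b)
round 2: derive conn(h,d) via R2 from path(h,d)
round 2: derive conn(h,g) via R2 from path(h,g)
round 2: derive conn(h,h) via R2 from path(h,h)
round 2: derive conn(h,j) via R2 from path(h,j)
round 2: derive conn(j,e) via R2 from path(j,e)
round 2: derive conn(j,g) via R2 from path(j,g)
round 2: derive conn(a,a) via R4 from path(a,b), edge(b,a)
round 2: derive conn(a,d) via R4 from path(a,b), edge(b,d)
round 2: derive conn(b,b) via R4 from path(b,a), edge(a,b)
round 2: derive conn(c,b) via R4 from path(c,e), edge(e,b)
round 2: derive conn(c,d) via R4 from path(c,e), edge(e,d)
round 2: derive conn(d,a) via R4 from path(d,b), edge(b,a)
round 2: derive conn(d,d) via R4 from path(d,b), edge(b,d)
round 2: derive conn(e,a) via R4 from path(e,b), edge(b,a)
round 2: derive conn(g,d) via R4 from path(g,b), edge(b,d)
round 2: derive conn(h,a) via R4 from path(h,g), edge(g,a)
round 2: derive conn(h,b) via R4 from path(h,d), edge(d,b)
round 2: derive conn(h,e) via R4 from path(h,j), edge(j,e)
round 2: derive conn(j,a) via R4 from path(j,g), edge(g,a)
round 2: derive conn(j,b) via R4 from path(j,e), edge(e,b)
round 2: derive conn(j,d) via R4 from path(j,e), edge(e,d)
round 3: derive path(c,a) via R1 from path(c,b), path(b,a)
round 3: derive conn(c,a) via R3 from conn(c,b), edge(b,a)

yes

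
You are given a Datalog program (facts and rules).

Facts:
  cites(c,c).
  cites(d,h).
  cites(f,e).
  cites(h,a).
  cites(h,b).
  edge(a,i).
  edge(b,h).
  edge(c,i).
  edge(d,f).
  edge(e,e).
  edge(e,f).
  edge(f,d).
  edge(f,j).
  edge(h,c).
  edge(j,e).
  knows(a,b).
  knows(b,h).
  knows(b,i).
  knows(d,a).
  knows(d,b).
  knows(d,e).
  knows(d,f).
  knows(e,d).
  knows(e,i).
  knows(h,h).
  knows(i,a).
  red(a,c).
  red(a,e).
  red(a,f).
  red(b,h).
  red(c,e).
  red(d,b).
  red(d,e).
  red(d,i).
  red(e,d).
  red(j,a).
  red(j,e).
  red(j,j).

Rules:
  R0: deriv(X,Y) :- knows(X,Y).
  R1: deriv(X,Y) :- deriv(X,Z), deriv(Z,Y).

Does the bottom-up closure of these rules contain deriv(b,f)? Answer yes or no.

no

round 1: derive deriv(a,b) via R0 from knows(a,b)
round 1: derive deriv(b,h) via R0 from knows(b,h)
round 1: derive deriv(b,i) via R0 from knows(b,i)
round 1: derive deriv(d,a) via R0 from knows(d,a)
round 1: derive deriv(d,b) via R0 from knows(d,b)
round 1: derive deriv(d,e) via R0 from knows(d,e)
round 1: derive deriv(d,f) via R0 from knows(d,f)
round 1: derive deriv(e,d) via R0 from knows(e,d)
round 1: derive deriv(e,i) via R0 from knows(e,i)
round 1: derive deriv(h,h) via R0 from knows(h,h)
round 1: derive deriv(i,a) via R0 from knows(i,a)
round 2: derive deriv(a,h) via R1 from deriv(a,b), deriv(b,h)
round 2: derive deriv(a,i) via R1 from deriv(a,b), deriv(b,i)
round 2: derive deriv(b,a) via R1 from deriv(b,i), deriv(i,a)
round 2: derive deriv(d,d) via R1 from deriv(d,e), deriv(e,d)
round 2: derive deriv(d,h) via R1 from deriv(d,b), deriv(b,h)
round 2: derive deriv(d,i) via R1 from deriv(d,b), deriv(b,i)
round 2: derive deriv(e,a) via R1 from deriv(e,d), deriv(d,a)
round 2: derive deriv(e,b) via R1 from deriv(e,d), deriv(d,b)
round 2: derive deriv(e,e) via R1 from deriv(e,d), deriv(d,e)
round 2: derive deriv(e,f) via R1 from deriv(e,d), deriv(d,f)
round 2: derive deriv(i,b) via R1 from deriv(i,a), deriv(a,b)
round 3: derive deriv(a,a) via R1 from deriv(a,b), deriv(b,a)
round 3: derive deriv(b,b) via R1 from deriv(b,a), deriv(a,b)
round 3: derive deriv(e,h) via R1 from deriv(e,a), deriv(a,h)
round 3: derive deriv(i,h) via R1 from deriv(i,a), deriv(a,h)
round 3: derive deriv(i,i) via R1 from deriv(i,a), deriv(a,i)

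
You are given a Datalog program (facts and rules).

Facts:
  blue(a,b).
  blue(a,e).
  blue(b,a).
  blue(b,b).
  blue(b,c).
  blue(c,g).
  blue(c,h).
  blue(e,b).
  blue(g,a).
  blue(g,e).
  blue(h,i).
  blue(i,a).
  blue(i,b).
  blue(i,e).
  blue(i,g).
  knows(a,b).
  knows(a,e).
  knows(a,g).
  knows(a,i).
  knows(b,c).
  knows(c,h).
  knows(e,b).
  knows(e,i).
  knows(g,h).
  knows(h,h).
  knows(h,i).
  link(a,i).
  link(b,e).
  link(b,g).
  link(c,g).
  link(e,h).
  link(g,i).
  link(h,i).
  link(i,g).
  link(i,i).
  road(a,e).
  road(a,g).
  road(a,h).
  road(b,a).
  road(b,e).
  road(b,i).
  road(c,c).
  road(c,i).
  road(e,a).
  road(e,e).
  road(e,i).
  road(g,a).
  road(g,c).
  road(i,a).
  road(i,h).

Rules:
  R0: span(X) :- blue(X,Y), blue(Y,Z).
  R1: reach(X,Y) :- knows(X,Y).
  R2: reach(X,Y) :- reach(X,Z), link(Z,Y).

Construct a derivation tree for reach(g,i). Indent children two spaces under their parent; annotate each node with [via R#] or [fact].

reach(g,i)  [via R2]
  reach(g,h)  [via R1]
    knows(g,h)  [fact]
  link(h,i)  [fact]

round 1: derive reach(a,b) via R1 from knows(a,b)
round 1: derive reach(a,e) via R1 from knows(a,e)
round 1: derive reach(a,g) via R1 from knows(a,g)
round 1: derive reach(a,i) via R1 from knows(a,i)
round 1: derive reach(b,c) via R1 from knows(b,c)
round 1: derive reach(c,h) via R1 from knows(c,h)
round 1: derive reach(e,b) via R1 from knows(e,b)
round 1: derive reach(e,i) via R1 from knows(e,i)
round 1: derive reach(g,h) via R1 from knows(g,h)
round 1: derive reach(h,h) via R1 from knows(h,h)
round 1: derive reach(h,i) via R1 from knows(h,i)
round 2: derive reach(a,h) via R2 from reach(a,e), link(e,h)
round 2: derive reach(b,g) via R2 from reach(b,c), link(c,g)
round 2: derive reach(c,i) via R2 from reach(c,h), link(h,i)
round 2: derive reach(e,e) via R2 from reach(e,b), link(b,e)
round 2: derive reach(e,g) via R2 from reach(e,b), link(b,g)
round 2: derive reach(g,i) via R2 from reach(g,h), link(h,i)
round 2: derive reach(h,g) via R2 from reach(h,i), link(i,g)
round 3: derive reach(b,i) via R2 from reach(b,g), link(g,i)
round 3: derive reach(c,g) via R2 from reach(c,i), link(i,g)
round 3: derive reach(e,h) via R2 from reach(e,e), link(e,h)
round 3: derive reach(g,g) via R2 from reach(g,i), link(i,g)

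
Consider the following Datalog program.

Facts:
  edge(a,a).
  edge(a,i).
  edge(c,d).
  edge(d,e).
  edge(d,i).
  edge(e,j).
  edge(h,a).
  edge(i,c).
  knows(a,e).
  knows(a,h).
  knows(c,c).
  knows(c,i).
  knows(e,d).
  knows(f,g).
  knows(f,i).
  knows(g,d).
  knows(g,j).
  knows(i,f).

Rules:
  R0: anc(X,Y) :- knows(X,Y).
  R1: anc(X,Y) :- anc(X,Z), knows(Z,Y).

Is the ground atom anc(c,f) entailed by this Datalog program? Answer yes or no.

yes

round 1: derive anc(a,e) via R0 from knows(a,e)
round 1: derive anc(a,h) via R0 from knows(a,h)
round 1: derive anc(c,c) via R0 from knows(c,c)
round 1: derive anc(c,i) via R0 from knows(c,i)
round 1: derive anc(e,d) via R0 from knows(e,d)
round 1: derive anc(f,g) via R0 from knows(f,g)
round 1: derive anc(f,i) via R0 from knows(f,i)
round 1: derive anc(g,d) via R0 from knows(g,d)
round 1: derive anc(g,j) via R0 from knows(g,j)
round 1: derive anc(i,f) via R0 from knows(i,f)
round 2: derive anc(a,d) via R1 from anc(a,e), knows(e,d)
round 2: derive anc(c,f) via R1 from anc(c,i), knows(i,f)
round 2: derive anc(f,d) via R1 from anc(f,g), knows(g,d)
round 2: derive anc(f,f) via R1 from anc(f,i), knows(i,f)
round 2: derive anc(f,j) via R1 from anc(f,g), knows(g,j)
round 2: derive anc(i,g) via R1 from anc(i,f), knows(f,g)
round 2: derive anc(i,i) via R1 from anc(i,f), knows(f,i)
round 3: derive anc(c,g) via R1 from anc(c,f), knows(f,g)
round 3: derive anc(i,d) via R1 from anc(i,g), knows(g,d)
round 3: derive anc(i,j) via R1 from anc(i,g), knows(g,j)
round 4: derive anc(c,d) via R1 from anc(c,g), knows(g,d)
round 4: derive anc(c,j) via R1 from anc(c,g), knows(g,j)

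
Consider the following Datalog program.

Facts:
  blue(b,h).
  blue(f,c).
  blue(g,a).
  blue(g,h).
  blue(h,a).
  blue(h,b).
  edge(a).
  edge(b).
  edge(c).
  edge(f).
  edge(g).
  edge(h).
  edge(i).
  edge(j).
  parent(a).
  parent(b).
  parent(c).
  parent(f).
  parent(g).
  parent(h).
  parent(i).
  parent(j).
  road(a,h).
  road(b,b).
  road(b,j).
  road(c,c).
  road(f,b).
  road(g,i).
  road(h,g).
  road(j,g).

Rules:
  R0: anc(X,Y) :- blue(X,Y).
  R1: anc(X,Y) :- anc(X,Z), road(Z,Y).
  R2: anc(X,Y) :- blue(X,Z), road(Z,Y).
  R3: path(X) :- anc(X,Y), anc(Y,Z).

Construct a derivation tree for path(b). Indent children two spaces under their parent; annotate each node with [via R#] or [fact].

path(b)  [via R3]
  anc(b,g)  [via R2]
    blue(b,h)  [fact]
    road(h,g)  [fact]
  anc(g,a)  [via R0]
    blue(g,a)  [fact]

round 1: derive anc(b,h) via R0 from blue(b,h)
round 1: derive anc(f,c) via R0 from blue(f,c)
round 1: derive anc(g,a) via R0 from blue(g,a)
round 1: derive anc(g,h) via R0 from blue(g,h)
round 1: derive anc(h,a) via R0 from blue(h,a)
round 1: derive anc(h,b) via R0 from blue(h,b)
round 1: derive anc(b,g) via R2 from blue(b,h), road(h,g)
round 1: derive anc(g,g) via R2 from blue(g,h), road(h,g)
round 1: derive anc(h,h) via R2 from blue(h,a), road(a,h)
round 1: derive anc(h,j) via R2 from blue(h,b), road(b,j)
round 2: derive anc(b,i) via R1 from anc(b,g), road(g,i)
round 2: derive anc(g,i) via R1 from anc(g,g), road(g,i)
round 2: derive anc(h,g) via R1 from anc(h,h), road(h,g)
round 2: derive path(b) via R3 from anc(b,g), anc(g,a)
round 2: derive path(g) via R3 from anc(g,g), anc(g,a)
round 2: derive path(h) via R3 from anc(h,b), anc(b,g)
round 3: derive anc(h,i) via R1 from anc(h,g), road(g,i)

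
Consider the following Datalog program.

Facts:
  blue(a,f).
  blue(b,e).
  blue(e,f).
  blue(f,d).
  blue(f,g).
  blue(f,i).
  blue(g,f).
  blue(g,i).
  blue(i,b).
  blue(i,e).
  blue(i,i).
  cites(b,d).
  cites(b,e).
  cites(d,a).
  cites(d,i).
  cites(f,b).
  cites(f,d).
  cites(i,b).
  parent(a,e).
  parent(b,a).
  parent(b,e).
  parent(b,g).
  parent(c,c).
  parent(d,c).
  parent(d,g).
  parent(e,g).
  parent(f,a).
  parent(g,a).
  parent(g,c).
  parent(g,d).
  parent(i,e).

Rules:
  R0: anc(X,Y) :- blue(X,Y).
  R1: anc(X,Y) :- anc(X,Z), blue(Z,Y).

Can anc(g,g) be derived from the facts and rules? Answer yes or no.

yes

round 1: derive anc(a,f) via R0 from blue(a,f)
round 1: derive anc(b,e) via R0 from blue(b,e)
round 1: derive anc(e,f) via R0 from blue(e,f)
round 1: derive anc(f,d) via R0 from blue(f,d)
round 1: derive anc(f,g) via R0 from blue(f,g)
round 1: derive anc(f,i) via R0 from blue(f,i)
round 1: derive anc(g,f) via R0 from blue(g,f)
round 1: derive anc(g,i) via R0 from blue(g,i)
round 1: derive anc(i,b) via R0 from blue(i,b)
round 1: derive anc(i,e) via R0 from blue(i,e)
round 1: derive anc(i,i) via R0 from blue(i,i)
round 2: derive anc(a,d) via R1 from anc(a,f), blue(f,d)
round 2: derive anc(a,g) via R1 from anc(a,f), blue(f,g)
round 2: derive anc(a,i) via R1 from anc(a,f), blue(f,i)
round 2: derive anc(b,f) via R1 from anc(b,e), blue(e,f)
round 2: derive anc(e,d) via R1 from anc(e,f), blue(f,d)
round 2: derive anc(e,g) via R1 from anc(e,f), blue(f,g)
round 2: derive anc(e,i) via R1 from anc(e,f), blue(f,i)
round 2: derive anc(f,b) via R1 from anc(f,i), blue(i,b)
round 2: derive anc(f,e) via R1 from anc(f,i), blue(i,e)
round 2: derive anc(f,f) via R1 from anc(f,g), blue(g,f)
round 2: derive anc(g,b) via R1 from anc(g,i), blue(i,b)
round 2: derive anc(g,d) via R1 from anc(g,f), blue(f,d)
round 2: derive anc(g,e) via R1 from anc(g,i), blue(i,e)
round 2: derive anc(g,g) via R1 from anc(g,f), blue(f,g)
round 2: derive anc(i,f) via R1 from anc(i,e), blue(e,f)
round 3: derive anc(a,b) via R1 from anc(a,i), blue(i,b)
round 3: derive anc(a,e) via R1 from anc(a,i), blue(i,e)
round 3: derive anc(b,d) via R1 from anc(b,f), blue(f,d)
round 3: derive anc(b,g) via R1 from anc(b,f), blue(f,g)
round 3: derive anc(b,i) via R1 from anc(b,f), blue(f,i)
round 3: derive anc(e,b) via R1 from anc(e,i), blue(i,b)
round 3: derive anc(e,e) via R1 from anc(e,i), blue(i,e)
round 3: derive anc(i,d) via R1 from anc(i,f), blue(f,d)
round 3: derive anc(i,g) via R1 from anc(i,f), blue(f,g)
round 4: derive anc(b,b) via R1 from anc(b,i), blue(i,b)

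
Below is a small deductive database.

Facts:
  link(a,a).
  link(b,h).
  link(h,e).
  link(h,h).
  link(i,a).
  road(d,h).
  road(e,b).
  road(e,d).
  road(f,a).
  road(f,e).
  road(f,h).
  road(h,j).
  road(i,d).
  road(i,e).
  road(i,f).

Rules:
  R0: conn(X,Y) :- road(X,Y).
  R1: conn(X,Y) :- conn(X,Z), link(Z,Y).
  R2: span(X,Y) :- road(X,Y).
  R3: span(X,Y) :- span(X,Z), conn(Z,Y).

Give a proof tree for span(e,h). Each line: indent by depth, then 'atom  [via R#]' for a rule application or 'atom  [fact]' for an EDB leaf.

round 1: derive conn(d,h) via R0 from road(d,h)
round 1: derive conn(e,b) via R0 from road(e,b)
round 1: derive conn(e,d) via R0 from road(e,d)
round 1: derive conn(f,a) via R0 from road(f,a)
round 1: derive conn(f,e) via R0 from road(f,e)
round 1: derive conn(f,h) via R0 from road(f,h)
round 1: derive conn(h,j) via R0 from road(h,j)
round 1: derive conn(i,d) via R0 from road(i,d)
round 1: derive conn(i,e) via R0 from road(i,e)
round 1: derive conn(i,f) via R0 from road(i,f)
round 1: derive span(d,h) via R2 from road(d,h)
round 1: derive span(e,b) via R2 from road(e,b)
round 1: derive span(e,d) via R2 from road(e,d)
round 1: derive span(f,a) via R2 from road(f,a)
round 1: derive span(f,e) via R2 from road(f,e)
round 1: derive span(f,h) via R2 from road(f,h)
round 1: derive span(h,j) via R2 from road(h,j)
round 1: derive span(i,d) via R2 from road(i,d)
round 1: derive span(i,e) via R2 from road(i,e)
round 1: derive span(i,f) via R2 from road(i,f)
round 2: derive conn(d,e) via R1 from conn(d,h), link(h,e)
round 2: derive conn(e,h) via R1 from conn(e,b), link(b,h)
round 2: derive span(d,j) via R3 from span(d,h), conn(h,j)
round 2: derive span(e,h) via R3 from span(e,d), conn(d,h)
round 2: derive span(f,b) via R3 from span(f,e), conn(e,b)
round 2: derive span(f,d) via R3 from span(f,e), conn(e,d)
round 2: derive span(f,j) via R3 from span(f,h), conn(h,j)
round 2: derive span(i,a) via R3 from span(i,f), conn(f,a)
round 2: derive span(i,b) via R3 from span(i,e), conn(e,b)
round 2: derive span(i,h) via R3 from span(i,d), conn(d,h)
round 3: derive conn(e,e) via R1 from conn(e,h), link(h,e)
round 3: derive span(e,e) via R3 from span(e,d), conn(d,e)
round 3: derive span(e,j) via R3 from span(e,h), conn(h,j)
round 3: derive span(i,j) via R3 from span(i,h), conn(h,j)

span(e,h)  [via R3]
  span(e,d)  [via R2]
    road(e,d)  [fact]
  conn(d,h)  [via R0]
    road(d,h)  [fact]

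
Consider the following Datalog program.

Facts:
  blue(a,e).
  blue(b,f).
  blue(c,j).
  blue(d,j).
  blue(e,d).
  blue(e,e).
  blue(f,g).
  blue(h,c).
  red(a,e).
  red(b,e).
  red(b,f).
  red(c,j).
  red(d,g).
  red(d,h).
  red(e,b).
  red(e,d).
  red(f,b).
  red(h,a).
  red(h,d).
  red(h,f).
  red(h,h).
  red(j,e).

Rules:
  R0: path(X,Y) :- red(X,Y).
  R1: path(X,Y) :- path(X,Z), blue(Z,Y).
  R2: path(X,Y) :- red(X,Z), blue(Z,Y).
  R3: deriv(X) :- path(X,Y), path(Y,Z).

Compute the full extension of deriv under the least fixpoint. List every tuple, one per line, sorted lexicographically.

deriv(a)
deriv(b)
deriv(c)
deriv(d)
deriv(e)
deriv(f)
deriv(h)
deriv(j)

round 1: derive path(a,e) via R0 from red(a,e)
round 1: derive path(b,e) via R0 from red(b,e)
round 1: derive path(b,f) via R0 from red(b,f)
round 1: derive path(c,j) via R0 from red(c,j)
round 1: derive path(d,g) via R0 from red(d,g)
round 1: derive path(d,h) via R0 from red(d,h)
round 1: derive path(e,b) via R0 from red(e,b)
round 1: derive path(e,d) via R0 from red(e,d)
round 1: derive path(f,b) via R0 from red(f,b)
round 1: derive path(h,a) via R0 from red(h,a)
round 1: derive path(h,d) via R0 from red(h,d)
round 1: derive path(h,f) via R0 from red(h,f)
round 1: derive path(h,h) via R0 from red(h,h)
round 1: derive path(j,e) via R0 from red(j,e)
round 1: derive path(a,d) via R2 from red(a,e), blue(e,d)
round 1: derive path(b,d) via R2 from red(b,e), blue(e,d)
round 1: derive path(b,g) via R2 from red(b,f), blue(f,g)
round 1: derive path(d,c) via R2 from red(d,h), blue(h,c)
round 1: derive path(e,f) via R2 from red(e,b), blue(b,f)
round 1: derive path(e,j) via R2 from red(e,d), blue(d,j)
round 1: derive path(f,f) via R2 from red(f,b), blue(b,f)
round 1: derive path(h,c) via R2 from red(h,h), blue(h,c)
round 1: derive path(h,e) via R2 from red(h,a), blue(a,e)
round 1: derive path(h,g) via R2 from red(h,f), blue(f,g)
round 1: derive path(h,j) via R2 from red(h,d), blue(d,j)
round 1: derive path(j,d) via R2 from red(j,e), blue(e,d)
round 2: derive path(a,j) via R1 from path(a,d), blue(d,j)
round 2: derive path(b,j) via R1 from path(b,d), blue(d,j)
round 2: derive path(d,j) via R1 from path(d,c), blue(c,j)
round 2: derive path(e,g) via R1 from path(e,f), blue(f,g)
round 2: derive path(f,g) via R1 from path(f,f), blue(f,g)
round 2: derive path(j,j) via R1 from path(j,d), blue(d,j)
round 2: derive deriv(a) via R3 from path(a,d), path(d,c)
round 2: derive deriv(b) via R3 from path(b,d), path(d,c)
round 2: derive deriv(c) via R3 from path(c,j), path(j,d)
round 2: derive deriv(d) via R3 from path(d,c), path(c,j)
round 2: derive deriv(e) via R3 from path(e,b), path(b,d)
round 2: derive deriv(f) via R3 from path(f,b), path(b,d)
round 2: derive deriv(h) via R3 from path(h,a), path(a,d)
round 2: derive deriv(j) via R3 from path(j,d), path(d,c)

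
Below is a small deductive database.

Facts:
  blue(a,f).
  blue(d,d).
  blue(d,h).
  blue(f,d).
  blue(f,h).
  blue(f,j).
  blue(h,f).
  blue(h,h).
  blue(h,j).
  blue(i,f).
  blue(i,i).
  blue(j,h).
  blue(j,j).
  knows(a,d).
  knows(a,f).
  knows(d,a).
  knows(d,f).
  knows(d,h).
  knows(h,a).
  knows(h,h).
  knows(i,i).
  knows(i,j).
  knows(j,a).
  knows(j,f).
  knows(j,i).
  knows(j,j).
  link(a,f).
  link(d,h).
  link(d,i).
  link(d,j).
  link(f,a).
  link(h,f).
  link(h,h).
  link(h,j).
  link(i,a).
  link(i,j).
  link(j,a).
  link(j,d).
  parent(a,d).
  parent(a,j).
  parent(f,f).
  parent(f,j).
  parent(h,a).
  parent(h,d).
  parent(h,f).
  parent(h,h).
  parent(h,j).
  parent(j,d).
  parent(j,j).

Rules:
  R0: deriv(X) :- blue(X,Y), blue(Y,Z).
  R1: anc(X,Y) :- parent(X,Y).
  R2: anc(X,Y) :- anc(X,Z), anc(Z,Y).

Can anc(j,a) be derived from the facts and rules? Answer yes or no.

round 1: derive anc(a,d) via R1 from parent(a,d)
round 1: derive anc(a,j) via R1 from parent(a,j)
round 1: derive anc(f,f) via R1 from parent(f,f)
round 1: derive anc(f,j) via R1 from parent(f,j)
round 1: derive anc(h,a) via R1 from parent(h,a)
round 1: derive anc(h,d) via R1 from parent(h,d)
round 1: derive anc(h,f) via R1 from parent(h,f)
round 1: derive anc(h,h) via R1 from parent(h,h)
round 1: derive anc(h,j) via R1 from parent(h,j)
round 1: derive anc(j,d) via R1 from parent(j,d)
round 1: derive anc(j,j) via R1 from parent(j,j)
round 2: derive anc(f,d) via R2 from anc(f,j), anc(j,d)

no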